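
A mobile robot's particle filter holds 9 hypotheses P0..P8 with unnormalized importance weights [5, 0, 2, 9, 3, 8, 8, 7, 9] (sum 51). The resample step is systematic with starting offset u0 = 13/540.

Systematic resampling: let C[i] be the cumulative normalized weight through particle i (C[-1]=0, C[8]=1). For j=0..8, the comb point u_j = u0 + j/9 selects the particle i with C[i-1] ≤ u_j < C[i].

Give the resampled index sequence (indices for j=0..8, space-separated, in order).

0 2 3 4 5 6 7 7 8

C = [5/51, 5/51, 7/51, 16/51, 19/51, 9/17, 35/51, 14/17, 1]
j=0: u_0=13/540 ∈ [0, 5/51) → index 0
j=1: u_1=73/540 ∈ [5/51, 7/51) → index 2
j=2: u_2=133/540 ∈ [7/51, 16/51) → index 3
j=3: u_3=193/540 ∈ [16/51, 19/51) → index 4
j=4: u_4=253/540 ∈ [19/51, 9/17) → index 5
j=5: u_5=313/540 ∈ [9/17, 35/51) → index 6
j=6: u_6=373/540 ∈ [35/51, 14/17) → index 7
j=7: u_7=433/540 ∈ [35/51, 14/17) → index 7
j=8: u_8=493/540 ∈ [14/17, 1) → index 8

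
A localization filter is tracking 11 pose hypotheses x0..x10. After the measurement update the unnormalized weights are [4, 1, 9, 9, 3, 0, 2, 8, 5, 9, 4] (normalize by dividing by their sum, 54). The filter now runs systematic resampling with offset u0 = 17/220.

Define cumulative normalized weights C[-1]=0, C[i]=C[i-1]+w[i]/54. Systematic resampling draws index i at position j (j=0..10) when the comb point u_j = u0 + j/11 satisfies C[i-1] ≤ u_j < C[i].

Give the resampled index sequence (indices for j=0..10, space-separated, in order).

C = [2/27, 5/54, 7/27, 23/54, 13/27, 13/27, 14/27, 2/3, 41/54, 25/27, 1]
j=0: u_0=17/220 ∈ [2/27, 5/54) → index 1
j=1: u_1=37/220 ∈ [5/54, 7/27) → index 2
j=2: u_2=57/220 ∈ [5/54, 7/27) → index 2
j=3: u_3=7/20 ∈ [7/27, 23/54) → index 3
j=4: u_4=97/220 ∈ [23/54, 13/27) → index 4
j=5: u_5=117/220 ∈ [14/27, 2/3) → index 7
j=6: u_6=137/220 ∈ [14/27, 2/3) → index 7
j=7: u_7=157/220 ∈ [2/3, 41/54) → index 8
j=8: u_8=177/220 ∈ [41/54, 25/27) → index 9
j=9: u_9=197/220 ∈ [41/54, 25/27) → index 9
j=10: u_10=217/220 ∈ [25/27, 1) → index 10

1 2 2 3 4 7 7 8 9 9 10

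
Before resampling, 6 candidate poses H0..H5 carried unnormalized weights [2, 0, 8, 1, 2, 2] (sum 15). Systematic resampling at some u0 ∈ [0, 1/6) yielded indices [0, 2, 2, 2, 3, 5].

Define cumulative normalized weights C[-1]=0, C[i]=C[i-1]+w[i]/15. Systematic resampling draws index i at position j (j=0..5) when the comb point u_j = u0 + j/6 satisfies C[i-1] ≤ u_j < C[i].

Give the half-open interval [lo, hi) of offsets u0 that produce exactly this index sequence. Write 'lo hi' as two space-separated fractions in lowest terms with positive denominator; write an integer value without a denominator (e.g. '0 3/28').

C = [2/15, 2/15, 2/3, 11/15, 13/15, 1]
j=0 picked index 0: u0 ∈ [0, 2/15)
j=1 picked index 2: u0 ∈ [-1/30, 1/2)
j=2 picked index 2: u0 ∈ [-1/5, 1/3)
j=3 picked index 2: u0 ∈ [-11/30, 1/6)
j=4 picked index 3: u0 ∈ [0, 1/15)
j=5 picked index 5: u0 ∈ [1/30, 1/6)
intersection: [1/30, 1/15)

1/30 1/15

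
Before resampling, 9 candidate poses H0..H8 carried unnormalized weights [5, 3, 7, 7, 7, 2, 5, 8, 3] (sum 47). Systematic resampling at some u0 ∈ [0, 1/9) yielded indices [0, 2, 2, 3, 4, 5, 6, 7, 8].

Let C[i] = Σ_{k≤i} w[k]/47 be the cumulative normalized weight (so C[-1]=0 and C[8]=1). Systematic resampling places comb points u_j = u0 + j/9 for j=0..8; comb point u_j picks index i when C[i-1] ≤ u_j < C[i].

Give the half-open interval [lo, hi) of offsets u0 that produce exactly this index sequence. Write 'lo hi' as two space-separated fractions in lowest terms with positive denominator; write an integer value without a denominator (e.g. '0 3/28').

26/423 41/423

C = [5/47, 8/47, 15/47, 22/47, 29/47, 31/47, 36/47, 44/47, 1]
j=0 picked index 0: u0 ∈ [0, 5/47)
j=1 picked index 2: u0 ∈ [25/423, 88/423)
j=2 picked index 2: u0 ∈ [-22/423, 41/423)
j=3 picked index 3: u0 ∈ [-2/141, 19/141)
j=4 picked index 4: u0 ∈ [10/423, 73/423)
j=5 picked index 5: u0 ∈ [26/423, 44/423)
j=6 picked index 6: u0 ∈ [-1/141, 14/141)
j=7 picked index 7: u0 ∈ [-5/423, 67/423)
j=8 picked index 8: u0 ∈ [20/423, 1/9)
intersection: [26/423, 41/423)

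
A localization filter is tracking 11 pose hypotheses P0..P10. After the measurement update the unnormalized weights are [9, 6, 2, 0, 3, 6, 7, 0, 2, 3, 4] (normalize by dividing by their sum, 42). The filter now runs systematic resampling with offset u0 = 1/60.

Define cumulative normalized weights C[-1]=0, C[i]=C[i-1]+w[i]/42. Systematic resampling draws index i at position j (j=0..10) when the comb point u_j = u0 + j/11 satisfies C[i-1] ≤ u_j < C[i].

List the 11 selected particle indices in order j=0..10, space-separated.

C = [3/14, 5/14, 17/42, 17/42, 10/21, 13/21, 11/14, 11/14, 5/6, 19/21, 1]
j=0: u_0=1/60 ∈ [0, 3/14) → index 0
j=1: u_1=71/660 ∈ [0, 3/14) → index 0
j=2: u_2=131/660 ∈ [0, 3/14) → index 0
j=3: u_3=191/660 ∈ [3/14, 5/14) → index 1
j=4: u_4=251/660 ∈ [5/14, 17/42) → index 2
j=5: u_5=311/660 ∈ [17/42, 10/21) → index 4
j=6: u_6=371/660 ∈ [10/21, 13/21) → index 5
j=7: u_7=431/660 ∈ [13/21, 11/14) → index 6
j=8: u_8=491/660 ∈ [13/21, 11/14) → index 6
j=9: u_9=551/660 ∈ [5/6, 19/21) → index 9
j=10: u_10=611/660 ∈ [19/21, 1) → index 10

0 0 0 1 2 4 5 6 6 9 10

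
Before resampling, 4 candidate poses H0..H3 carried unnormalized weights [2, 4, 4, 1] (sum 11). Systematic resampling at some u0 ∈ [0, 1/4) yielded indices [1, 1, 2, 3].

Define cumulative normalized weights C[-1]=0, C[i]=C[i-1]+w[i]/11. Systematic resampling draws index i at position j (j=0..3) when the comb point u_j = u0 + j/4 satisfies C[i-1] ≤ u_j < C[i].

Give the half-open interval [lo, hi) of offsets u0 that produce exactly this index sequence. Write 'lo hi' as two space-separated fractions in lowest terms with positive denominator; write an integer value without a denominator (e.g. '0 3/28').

2/11 1/4

C = [2/11, 6/11, 10/11, 1]
j=0 picked index 1: u0 ∈ [2/11, 6/11)
j=1 picked index 1: u0 ∈ [-3/44, 13/44)
j=2 picked index 2: u0 ∈ [1/22, 9/22)
j=3 picked index 3: u0 ∈ [7/44, 1/4)
intersection: [2/11, 1/4)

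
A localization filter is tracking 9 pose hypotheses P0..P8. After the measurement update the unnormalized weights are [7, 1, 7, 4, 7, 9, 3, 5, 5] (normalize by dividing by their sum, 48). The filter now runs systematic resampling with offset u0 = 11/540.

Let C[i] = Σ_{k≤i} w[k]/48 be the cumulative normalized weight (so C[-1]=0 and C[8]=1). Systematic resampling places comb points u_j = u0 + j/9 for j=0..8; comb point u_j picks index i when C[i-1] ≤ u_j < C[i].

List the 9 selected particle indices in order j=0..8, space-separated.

C = [7/48, 1/6, 5/16, 19/48, 13/24, 35/48, 19/24, 43/48, 1]
j=0: u_0=11/540 ∈ [0, 7/48) → index 0
j=1: u_1=71/540 ∈ [0, 7/48) → index 0
j=2: u_2=131/540 ∈ [1/6, 5/16) → index 2
j=3: u_3=191/540 ∈ [5/16, 19/48) → index 3
j=4: u_4=251/540 ∈ [19/48, 13/24) → index 4
j=5: u_5=311/540 ∈ [13/24, 35/48) → index 5
j=6: u_6=371/540 ∈ [13/24, 35/48) → index 5
j=7: u_7=431/540 ∈ [19/24, 43/48) → index 7
j=8: u_8=491/540 ∈ [43/48, 1) → index 8

0 0 2 3 4 5 5 7 8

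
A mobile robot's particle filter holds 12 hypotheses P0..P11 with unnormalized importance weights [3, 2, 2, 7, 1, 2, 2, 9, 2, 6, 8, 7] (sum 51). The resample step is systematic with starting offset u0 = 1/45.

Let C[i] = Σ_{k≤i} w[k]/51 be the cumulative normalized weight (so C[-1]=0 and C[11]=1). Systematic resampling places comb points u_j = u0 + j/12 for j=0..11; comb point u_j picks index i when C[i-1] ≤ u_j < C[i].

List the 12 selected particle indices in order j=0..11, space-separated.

C = [1/17, 5/51, 7/51, 14/51, 5/17, 1/3, 19/51, 28/51, 10/17, 12/17, 44/51, 1]
j=0: u_0=1/45 ∈ [0, 1/17) → index 0
j=1: u_1=19/180 ∈ [5/51, 7/51) → index 2
j=2: u_2=17/90 ∈ [7/51, 14/51) → index 3
j=3: u_3=49/180 ∈ [7/51, 14/51) → index 3
j=4: u_4=16/45 ∈ [1/3, 19/51) → index 6
j=5: u_5=79/180 ∈ [19/51, 28/51) → index 7
j=6: u_6=47/90 ∈ [19/51, 28/51) → index 7
j=7: u_7=109/180 ∈ [10/17, 12/17) → index 9
j=8: u_8=31/45 ∈ [10/17, 12/17) → index 9
j=9: u_9=139/180 ∈ [12/17, 44/51) → index 10
j=10: u_10=77/90 ∈ [12/17, 44/51) → index 10
j=11: u_11=169/180 ∈ [44/51, 1) → index 11

0 2 3 3 6 7 7 9 9 10 10 11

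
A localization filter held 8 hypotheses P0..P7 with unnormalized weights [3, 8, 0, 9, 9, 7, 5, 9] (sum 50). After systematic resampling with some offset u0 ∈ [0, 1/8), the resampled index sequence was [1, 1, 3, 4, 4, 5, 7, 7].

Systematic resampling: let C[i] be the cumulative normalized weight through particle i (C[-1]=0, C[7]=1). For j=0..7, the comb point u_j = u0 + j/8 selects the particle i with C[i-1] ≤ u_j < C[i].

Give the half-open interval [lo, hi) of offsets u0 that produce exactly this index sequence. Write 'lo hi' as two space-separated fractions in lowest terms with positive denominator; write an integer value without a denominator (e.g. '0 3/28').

7/100 2/25

C = [3/50, 11/50, 11/50, 2/5, 29/50, 18/25, 41/50, 1]
j=0 picked index 1: u0 ∈ [3/50, 11/50)
j=1 picked index 1: u0 ∈ [-13/200, 19/200)
j=2 picked index 3: u0 ∈ [-3/100, 3/20)
j=3 picked index 4: u0 ∈ [1/40, 41/200)
j=4 picked index 4: u0 ∈ [-1/10, 2/25)
j=5 picked index 5: u0 ∈ [-9/200, 19/200)
j=6 picked index 7: u0 ∈ [7/100, 1/4)
j=7 picked index 7: u0 ∈ [-11/200, 1/8)
intersection: [7/100, 2/25)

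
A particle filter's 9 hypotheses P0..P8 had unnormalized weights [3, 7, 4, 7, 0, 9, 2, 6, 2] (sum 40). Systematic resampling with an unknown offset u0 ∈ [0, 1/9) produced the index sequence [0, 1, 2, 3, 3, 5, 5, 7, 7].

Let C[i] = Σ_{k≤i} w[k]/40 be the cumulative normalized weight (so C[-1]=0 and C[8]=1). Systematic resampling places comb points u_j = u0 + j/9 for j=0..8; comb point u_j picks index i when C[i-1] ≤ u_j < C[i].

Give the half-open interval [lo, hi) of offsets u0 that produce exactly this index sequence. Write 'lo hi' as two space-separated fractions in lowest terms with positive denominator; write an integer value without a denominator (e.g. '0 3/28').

C = [3/40, 1/4, 7/20, 21/40, 21/40, 3/4, 4/5, 19/20, 1]
j=0 picked index 0: u0 ∈ [0, 3/40)
j=1 picked index 1: u0 ∈ [-13/360, 5/36)
j=2 picked index 2: u0 ∈ [1/36, 23/180)
j=3 picked index 3: u0 ∈ [1/60, 23/120)
j=4 picked index 3: u0 ∈ [-17/180, 29/360)
j=5 picked index 5: u0 ∈ [-11/360, 7/36)
j=6 picked index 5: u0 ∈ [-17/120, 1/12)
j=7 picked index 7: u0 ∈ [1/45, 31/180)
j=8 picked index 7: u0 ∈ [-4/45, 11/180)
intersection: [1/36, 11/180)

1/36 11/180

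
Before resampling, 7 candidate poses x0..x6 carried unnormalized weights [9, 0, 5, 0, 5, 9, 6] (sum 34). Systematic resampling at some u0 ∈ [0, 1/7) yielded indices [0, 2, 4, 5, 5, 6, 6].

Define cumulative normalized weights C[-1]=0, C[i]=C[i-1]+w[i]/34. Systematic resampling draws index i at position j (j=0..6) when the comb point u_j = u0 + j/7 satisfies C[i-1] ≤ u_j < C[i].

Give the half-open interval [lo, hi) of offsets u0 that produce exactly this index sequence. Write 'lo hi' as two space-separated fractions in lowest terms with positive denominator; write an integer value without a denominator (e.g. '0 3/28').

31/238 1/7

C = [9/34, 9/34, 7/17, 7/17, 19/34, 14/17, 1]
j=0 picked index 0: u0 ∈ [0, 9/34)
j=1 picked index 2: u0 ∈ [29/238, 32/119)
j=2 picked index 4: u0 ∈ [15/119, 65/238)
j=3 picked index 5: u0 ∈ [31/238, 47/119)
j=4 picked index 5: u0 ∈ [-3/238, 30/119)
j=5 picked index 6: u0 ∈ [13/119, 2/7)
j=6 picked index 6: u0 ∈ [-4/119, 1/7)
intersection: [31/238, 1/7)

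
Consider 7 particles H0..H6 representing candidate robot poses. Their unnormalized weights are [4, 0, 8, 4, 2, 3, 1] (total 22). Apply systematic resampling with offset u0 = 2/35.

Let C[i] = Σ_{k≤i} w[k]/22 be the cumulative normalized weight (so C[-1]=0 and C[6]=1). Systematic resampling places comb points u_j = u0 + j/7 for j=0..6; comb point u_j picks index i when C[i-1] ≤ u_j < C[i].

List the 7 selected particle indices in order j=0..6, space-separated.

0 2 2 2 3 4 5

C = [2/11, 2/11, 6/11, 8/11, 9/11, 21/22, 1]
j=0: u_0=2/35 ∈ [0, 2/11) → index 0
j=1: u_1=1/5 ∈ [2/11, 6/11) → index 2
j=2: u_2=12/35 ∈ [2/11, 6/11) → index 2
j=3: u_3=17/35 ∈ [2/11, 6/11) → index 2
j=4: u_4=22/35 ∈ [6/11, 8/11) → index 3
j=5: u_5=27/35 ∈ [8/11, 9/11) → index 4
j=6: u_6=32/35 ∈ [9/11, 21/22) → index 5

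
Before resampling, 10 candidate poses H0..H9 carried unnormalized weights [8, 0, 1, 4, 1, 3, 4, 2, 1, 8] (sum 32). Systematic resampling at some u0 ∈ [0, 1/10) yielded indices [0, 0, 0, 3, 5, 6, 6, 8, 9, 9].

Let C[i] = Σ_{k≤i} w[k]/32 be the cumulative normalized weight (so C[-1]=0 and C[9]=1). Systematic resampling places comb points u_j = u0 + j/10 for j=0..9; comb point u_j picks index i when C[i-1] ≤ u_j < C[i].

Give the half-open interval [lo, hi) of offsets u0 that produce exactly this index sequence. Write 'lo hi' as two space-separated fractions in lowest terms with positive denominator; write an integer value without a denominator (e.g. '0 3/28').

3/80 1/20

C = [1/4, 1/4, 9/32, 13/32, 7/16, 17/32, 21/32, 23/32, 3/4, 1]
j=0 picked index 0: u0 ∈ [0, 1/4)
j=1 picked index 0: u0 ∈ [-1/10, 3/20)
j=2 picked index 0: u0 ∈ [-1/5, 1/20)
j=3 picked index 3: u0 ∈ [-3/160, 17/160)
j=4 picked index 5: u0 ∈ [3/80, 21/160)
j=5 picked index 6: u0 ∈ [1/32, 5/32)
j=6 picked index 6: u0 ∈ [-11/160, 9/160)
j=7 picked index 8: u0 ∈ [3/160, 1/20)
j=8 picked index 9: u0 ∈ [-1/20, 1/5)
j=9 picked index 9: u0 ∈ [-3/20, 1/10)
intersection: [3/80, 1/20)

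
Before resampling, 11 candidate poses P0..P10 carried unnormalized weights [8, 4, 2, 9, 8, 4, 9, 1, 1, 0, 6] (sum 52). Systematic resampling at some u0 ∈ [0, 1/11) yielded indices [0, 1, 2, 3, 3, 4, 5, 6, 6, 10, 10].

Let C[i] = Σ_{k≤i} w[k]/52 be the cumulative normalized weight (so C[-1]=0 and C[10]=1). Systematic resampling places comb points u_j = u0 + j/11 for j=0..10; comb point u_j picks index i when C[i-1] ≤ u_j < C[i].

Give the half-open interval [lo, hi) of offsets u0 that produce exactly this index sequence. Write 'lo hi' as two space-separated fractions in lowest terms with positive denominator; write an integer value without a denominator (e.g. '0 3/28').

C = [2/13, 3/13, 7/26, 23/52, 31/52, 35/52, 11/13, 45/52, 23/26, 23/26, 1]
j=0 picked index 0: u0 ∈ [0, 2/13)
j=1 picked index 1: u0 ∈ [9/143, 20/143)
j=2 picked index 2: u0 ∈ [7/143, 25/286)
j=3 picked index 3: u0 ∈ [-1/286, 97/572)
j=4 picked index 3: u0 ∈ [-27/286, 45/572)
j=5 picked index 4: u0 ∈ [-7/572, 81/572)
j=6 picked index 5: u0 ∈ [29/572, 73/572)
j=7 picked index 6: u0 ∈ [21/572, 30/143)
j=8 picked index 6: u0 ∈ [-31/572, 17/143)
j=9 picked index 10: u0 ∈ [19/286, 2/11)
j=10 picked index 10: u0 ∈ [-7/286, 1/11)
intersection: [19/286, 45/572)

19/286 45/572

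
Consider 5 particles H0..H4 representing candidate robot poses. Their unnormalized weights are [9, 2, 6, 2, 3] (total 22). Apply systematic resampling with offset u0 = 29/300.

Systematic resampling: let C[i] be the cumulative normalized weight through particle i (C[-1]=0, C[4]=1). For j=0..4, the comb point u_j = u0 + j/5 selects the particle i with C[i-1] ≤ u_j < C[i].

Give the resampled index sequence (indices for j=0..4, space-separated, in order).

0 0 1 2 4

C = [9/22, 1/2, 17/22, 19/22, 1]
j=0: u_0=29/300 ∈ [0, 9/22) → index 0
j=1: u_1=89/300 ∈ [0, 9/22) → index 0
j=2: u_2=149/300 ∈ [9/22, 1/2) → index 1
j=3: u_3=209/300 ∈ [1/2, 17/22) → index 2
j=4: u_4=269/300 ∈ [19/22, 1) → index 4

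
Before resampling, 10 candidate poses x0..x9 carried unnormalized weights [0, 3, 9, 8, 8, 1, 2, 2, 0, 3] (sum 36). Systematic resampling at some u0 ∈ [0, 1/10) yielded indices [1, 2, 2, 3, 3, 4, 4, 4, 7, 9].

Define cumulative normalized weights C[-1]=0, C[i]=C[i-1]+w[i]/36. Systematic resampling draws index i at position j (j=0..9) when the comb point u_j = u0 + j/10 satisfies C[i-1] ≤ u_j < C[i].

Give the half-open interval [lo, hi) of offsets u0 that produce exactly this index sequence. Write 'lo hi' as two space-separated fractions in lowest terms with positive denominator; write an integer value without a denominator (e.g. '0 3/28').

C = [0, 1/12, 1/3, 5/9, 7/9, 29/36, 31/36, 11/12, 11/12, 1]
j=0 picked index 1: u0 ∈ [0, 1/12)
j=1 picked index 2: u0 ∈ [-1/60, 7/30)
j=2 picked index 2: u0 ∈ [-7/60, 2/15)
j=3 picked index 3: u0 ∈ [1/30, 23/90)
j=4 picked index 3: u0 ∈ [-1/15, 7/45)
j=5 picked index 4: u0 ∈ [1/18, 5/18)
j=6 picked index 4: u0 ∈ [-2/45, 8/45)
j=7 picked index 4: u0 ∈ [-13/90, 7/90)
j=8 picked index 7: u0 ∈ [11/180, 7/60)
j=9 picked index 9: u0 ∈ [1/60, 1/10)
intersection: [11/180, 7/90)

11/180 7/90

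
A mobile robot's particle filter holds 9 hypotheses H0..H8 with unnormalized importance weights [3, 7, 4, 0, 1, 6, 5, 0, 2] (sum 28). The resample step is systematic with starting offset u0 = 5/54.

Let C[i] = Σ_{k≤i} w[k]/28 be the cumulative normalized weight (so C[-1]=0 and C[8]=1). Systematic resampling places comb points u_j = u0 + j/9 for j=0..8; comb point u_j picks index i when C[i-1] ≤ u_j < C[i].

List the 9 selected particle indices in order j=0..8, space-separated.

0 1 1 2 5 5 6 6 8

C = [3/28, 5/14, 1/2, 1/2, 15/28, 3/4, 13/14, 13/14, 1]
j=0: u_0=5/54 ∈ [0, 3/28) → index 0
j=1: u_1=11/54 ∈ [3/28, 5/14) → index 1
j=2: u_2=17/54 ∈ [3/28, 5/14) → index 1
j=3: u_3=23/54 ∈ [5/14, 1/2) → index 2
j=4: u_4=29/54 ∈ [15/28, 3/4) → index 5
j=5: u_5=35/54 ∈ [15/28, 3/4) → index 5
j=6: u_6=41/54 ∈ [3/4, 13/14) → index 6
j=7: u_7=47/54 ∈ [3/4, 13/14) → index 6
j=8: u_8=53/54 ∈ [13/14, 1) → index 8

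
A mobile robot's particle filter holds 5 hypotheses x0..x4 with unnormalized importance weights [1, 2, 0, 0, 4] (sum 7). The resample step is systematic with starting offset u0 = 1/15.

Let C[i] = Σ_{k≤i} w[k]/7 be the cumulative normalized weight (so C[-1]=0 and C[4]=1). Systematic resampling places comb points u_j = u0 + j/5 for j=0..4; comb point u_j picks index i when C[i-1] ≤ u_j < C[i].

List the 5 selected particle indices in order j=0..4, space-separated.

0 1 4 4 4

C = [1/7, 3/7, 3/7, 3/7, 1]
j=0: u_0=1/15 ∈ [0, 1/7) → index 0
j=1: u_1=4/15 ∈ [1/7, 3/7) → index 1
j=2: u_2=7/15 ∈ [3/7, 1) → index 4
j=3: u_3=2/3 ∈ [3/7, 1) → index 4
j=4: u_4=13/15 ∈ [3/7, 1) → index 4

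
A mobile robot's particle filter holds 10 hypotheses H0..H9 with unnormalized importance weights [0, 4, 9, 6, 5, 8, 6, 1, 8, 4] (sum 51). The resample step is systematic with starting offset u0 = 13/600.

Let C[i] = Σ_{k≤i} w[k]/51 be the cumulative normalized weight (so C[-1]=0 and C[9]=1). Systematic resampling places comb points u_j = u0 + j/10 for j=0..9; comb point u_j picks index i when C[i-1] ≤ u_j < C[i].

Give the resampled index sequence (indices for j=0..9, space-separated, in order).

C = [0, 4/51, 13/51, 19/51, 8/17, 32/51, 38/51, 13/17, 47/51, 1]
j=0: u_0=13/600 ∈ [0, 4/51) → index 1
j=1: u_1=73/600 ∈ [4/51, 13/51) → index 2
j=2: u_2=133/600 ∈ [4/51, 13/51) → index 2
j=3: u_3=193/600 ∈ [13/51, 19/51) → index 3
j=4: u_4=253/600 ∈ [19/51, 8/17) → index 4
j=5: u_5=313/600 ∈ [8/17, 32/51) → index 5
j=6: u_6=373/600 ∈ [8/17, 32/51) → index 5
j=7: u_7=433/600 ∈ [32/51, 38/51) → index 6
j=8: u_8=493/600 ∈ [13/17, 47/51) → index 8
j=9: u_9=553/600 ∈ [47/51, 1) → index 9

1 2 2 3 4 5 5 6 8 9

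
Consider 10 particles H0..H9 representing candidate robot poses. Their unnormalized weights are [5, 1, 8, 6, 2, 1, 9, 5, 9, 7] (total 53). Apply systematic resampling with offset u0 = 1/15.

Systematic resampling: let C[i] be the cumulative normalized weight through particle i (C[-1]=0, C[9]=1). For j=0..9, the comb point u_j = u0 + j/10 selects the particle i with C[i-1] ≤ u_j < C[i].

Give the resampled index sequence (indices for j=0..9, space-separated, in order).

C = [5/53, 6/53, 14/53, 20/53, 22/53, 23/53, 32/53, 37/53, 46/53, 1]
j=0: u_0=1/15 ∈ [0, 5/53) → index 0
j=1: u_1=1/6 ∈ [6/53, 14/53) → index 2
j=2: u_2=4/15 ∈ [14/53, 20/53) → index 3
j=3: u_3=11/30 ∈ [14/53, 20/53) → index 3
j=4: u_4=7/15 ∈ [23/53, 32/53) → index 6
j=5: u_5=17/30 ∈ [23/53, 32/53) → index 6
j=6: u_6=2/3 ∈ [32/53, 37/53) → index 7
j=7: u_7=23/30 ∈ [37/53, 46/53) → index 8
j=8: u_8=13/15 ∈ [37/53, 46/53) → index 8
j=9: u_9=29/30 ∈ [46/53, 1) → index 9

0 2 3 3 6 6 7 8 8 9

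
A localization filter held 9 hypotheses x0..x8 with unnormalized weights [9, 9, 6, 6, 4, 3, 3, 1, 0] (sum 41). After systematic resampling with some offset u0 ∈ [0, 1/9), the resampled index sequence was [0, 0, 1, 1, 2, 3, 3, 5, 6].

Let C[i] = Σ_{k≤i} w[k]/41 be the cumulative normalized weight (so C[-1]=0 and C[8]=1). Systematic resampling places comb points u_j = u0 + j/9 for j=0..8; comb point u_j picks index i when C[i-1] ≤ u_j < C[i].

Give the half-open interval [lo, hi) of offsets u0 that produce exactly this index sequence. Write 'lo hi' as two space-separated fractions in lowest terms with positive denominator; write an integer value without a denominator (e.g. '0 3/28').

19/369 8/123

C = [9/41, 18/41, 24/41, 30/41, 34/41, 37/41, 40/41, 1, 1]
j=0 picked index 0: u0 ∈ [0, 9/41)
j=1 picked index 0: u0 ∈ [-1/9, 40/369)
j=2 picked index 1: u0 ∈ [-1/369, 80/369)
j=3 picked index 1: u0 ∈ [-14/123, 13/123)
j=4 picked index 2: u0 ∈ [-2/369, 52/369)
j=5 picked index 3: u0 ∈ [11/369, 65/369)
j=6 picked index 3: u0 ∈ [-10/123, 8/123)
j=7 picked index 5: u0 ∈ [19/369, 46/369)
j=8 picked index 6: u0 ∈ [5/369, 32/369)
intersection: [19/369, 8/123)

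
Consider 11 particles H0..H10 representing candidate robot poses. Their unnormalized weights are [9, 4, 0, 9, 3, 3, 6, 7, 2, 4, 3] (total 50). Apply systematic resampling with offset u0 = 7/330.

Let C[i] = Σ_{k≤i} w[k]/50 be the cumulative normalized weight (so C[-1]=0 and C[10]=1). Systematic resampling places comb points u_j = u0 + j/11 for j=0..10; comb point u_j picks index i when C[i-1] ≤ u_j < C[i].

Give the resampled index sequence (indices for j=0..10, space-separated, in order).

C = [9/50, 13/50, 13/50, 11/25, 1/2, 14/25, 17/25, 41/50, 43/50, 47/50, 1]
j=0: u_0=7/330 ∈ [0, 9/50) → index 0
j=1: u_1=37/330 ∈ [0, 9/50) → index 0
j=2: u_2=67/330 ∈ [9/50, 13/50) → index 1
j=3: u_3=97/330 ∈ [13/50, 11/25) → index 3
j=4: u_4=127/330 ∈ [13/50, 11/25) → index 3
j=5: u_5=157/330 ∈ [11/25, 1/2) → index 4
j=6: u_6=17/30 ∈ [14/25, 17/25) → index 6
j=7: u_7=217/330 ∈ [14/25, 17/25) → index 6
j=8: u_8=247/330 ∈ [17/25, 41/50) → index 7
j=9: u_9=277/330 ∈ [41/50, 43/50) → index 8
j=10: u_10=307/330 ∈ [43/50, 47/50) → index 9

0 0 1 3 3 4 6 6 7 8 9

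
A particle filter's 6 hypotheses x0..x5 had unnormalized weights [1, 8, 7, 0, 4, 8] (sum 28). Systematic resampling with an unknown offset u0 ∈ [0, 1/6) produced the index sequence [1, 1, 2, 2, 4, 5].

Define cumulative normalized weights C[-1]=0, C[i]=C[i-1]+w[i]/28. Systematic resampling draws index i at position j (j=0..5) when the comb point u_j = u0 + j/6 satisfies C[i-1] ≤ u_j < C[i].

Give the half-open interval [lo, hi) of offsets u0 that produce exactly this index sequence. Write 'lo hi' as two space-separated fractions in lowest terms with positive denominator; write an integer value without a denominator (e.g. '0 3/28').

C = [1/28, 9/28, 4/7, 4/7, 5/7, 1]
j=0 picked index 1: u0 ∈ [1/28, 9/28)
j=1 picked index 1: u0 ∈ [-11/84, 13/84)
j=2 picked index 2: u0 ∈ [-1/84, 5/21)
j=3 picked index 2: u0 ∈ [-5/28, 1/14)
j=4 picked index 4: u0 ∈ [-2/21, 1/21)
j=5 picked index 5: u0 ∈ [-5/42, 1/6)
intersection: [1/28, 1/21)

1/28 1/21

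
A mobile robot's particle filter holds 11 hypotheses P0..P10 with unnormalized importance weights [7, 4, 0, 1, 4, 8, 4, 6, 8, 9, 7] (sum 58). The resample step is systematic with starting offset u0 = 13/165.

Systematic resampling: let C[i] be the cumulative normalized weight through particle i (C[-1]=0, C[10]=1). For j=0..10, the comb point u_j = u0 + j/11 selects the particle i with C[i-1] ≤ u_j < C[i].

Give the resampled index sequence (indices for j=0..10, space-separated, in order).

0 1 4 5 6 7 8 8 9 10 10

C = [7/58, 11/58, 11/58, 6/29, 8/29, 12/29, 14/29, 17/29, 21/29, 51/58, 1]
j=0: u_0=13/165 ∈ [0, 7/58) → index 0
j=1: u_1=28/165 ∈ [7/58, 11/58) → index 1
j=2: u_2=43/165 ∈ [6/29, 8/29) → index 4
j=3: u_3=58/165 ∈ [8/29, 12/29) → index 5
j=4: u_4=73/165 ∈ [12/29, 14/29) → index 6
j=5: u_5=8/15 ∈ [14/29, 17/29) → index 7
j=6: u_6=103/165 ∈ [17/29, 21/29) → index 8
j=7: u_7=118/165 ∈ [17/29, 21/29) → index 8
j=8: u_8=133/165 ∈ [21/29, 51/58) → index 9
j=9: u_9=148/165 ∈ [51/58, 1) → index 10
j=10: u_10=163/165 ∈ [51/58, 1) → index 10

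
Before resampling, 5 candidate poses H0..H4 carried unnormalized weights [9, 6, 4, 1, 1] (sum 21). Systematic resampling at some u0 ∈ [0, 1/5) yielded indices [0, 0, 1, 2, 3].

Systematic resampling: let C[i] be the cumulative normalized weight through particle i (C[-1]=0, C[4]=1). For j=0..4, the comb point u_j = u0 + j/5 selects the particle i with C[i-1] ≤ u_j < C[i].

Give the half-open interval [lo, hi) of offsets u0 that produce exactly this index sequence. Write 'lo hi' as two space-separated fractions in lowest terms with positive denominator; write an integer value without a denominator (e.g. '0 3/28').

C = [3/7, 5/7, 19/21, 20/21, 1]
j=0 picked index 0: u0 ∈ [0, 3/7)
j=1 picked index 0: u0 ∈ [-1/5, 8/35)
j=2 picked index 1: u0 ∈ [1/35, 11/35)
j=3 picked index 2: u0 ∈ [4/35, 32/105)
j=4 picked index 3: u0 ∈ [11/105, 16/105)
intersection: [4/35, 16/105)

4/35 16/105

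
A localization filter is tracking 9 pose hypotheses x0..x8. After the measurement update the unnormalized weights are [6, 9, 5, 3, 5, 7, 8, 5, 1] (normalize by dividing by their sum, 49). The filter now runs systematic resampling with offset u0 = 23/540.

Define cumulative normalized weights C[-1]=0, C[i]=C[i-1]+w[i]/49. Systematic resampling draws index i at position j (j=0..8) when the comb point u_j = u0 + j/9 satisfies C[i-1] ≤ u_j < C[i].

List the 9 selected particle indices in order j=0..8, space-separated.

0 1 1 2 4 5 5 6 7

C = [6/49, 15/49, 20/49, 23/49, 4/7, 5/7, 43/49, 48/49, 1]
j=0: u_0=23/540 ∈ [0, 6/49) → index 0
j=1: u_1=83/540 ∈ [6/49, 15/49) → index 1
j=2: u_2=143/540 ∈ [6/49, 15/49) → index 1
j=3: u_3=203/540 ∈ [15/49, 20/49) → index 2
j=4: u_4=263/540 ∈ [23/49, 4/7) → index 4
j=5: u_5=323/540 ∈ [4/7, 5/7) → index 5
j=6: u_6=383/540 ∈ [4/7, 5/7) → index 5
j=7: u_7=443/540 ∈ [5/7, 43/49) → index 6
j=8: u_8=503/540 ∈ [43/49, 48/49) → index 7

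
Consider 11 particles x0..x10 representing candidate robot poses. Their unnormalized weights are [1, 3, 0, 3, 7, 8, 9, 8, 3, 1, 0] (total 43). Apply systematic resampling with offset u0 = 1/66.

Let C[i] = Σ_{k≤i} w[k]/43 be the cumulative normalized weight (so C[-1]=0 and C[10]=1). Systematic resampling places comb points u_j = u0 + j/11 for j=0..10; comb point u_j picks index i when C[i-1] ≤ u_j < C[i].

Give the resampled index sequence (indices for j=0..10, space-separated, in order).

0 3 4 4 5 5 6 6 7 7 8

C = [1/43, 4/43, 4/43, 7/43, 14/43, 22/43, 31/43, 39/43, 42/43, 1, 1]
j=0: u_0=1/66 ∈ [0, 1/43) → index 0
j=1: u_1=7/66 ∈ [4/43, 7/43) → index 3
j=2: u_2=13/66 ∈ [7/43, 14/43) → index 4
j=3: u_3=19/66 ∈ [7/43, 14/43) → index 4
j=4: u_4=25/66 ∈ [14/43, 22/43) → index 5
j=5: u_5=31/66 ∈ [14/43, 22/43) → index 5
j=6: u_6=37/66 ∈ [22/43, 31/43) → index 6
j=7: u_7=43/66 ∈ [22/43, 31/43) → index 6
j=8: u_8=49/66 ∈ [31/43, 39/43) → index 7
j=9: u_9=5/6 ∈ [31/43, 39/43) → index 7
j=10: u_10=61/66 ∈ [39/43, 42/43) → index 8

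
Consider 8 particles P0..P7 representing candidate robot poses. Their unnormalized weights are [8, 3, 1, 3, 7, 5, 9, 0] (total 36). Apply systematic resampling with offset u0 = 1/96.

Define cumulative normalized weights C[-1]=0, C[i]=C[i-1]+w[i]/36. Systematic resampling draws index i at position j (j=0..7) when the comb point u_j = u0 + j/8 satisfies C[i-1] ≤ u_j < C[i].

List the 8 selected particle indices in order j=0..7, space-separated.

0 0 1 3 4 5 6 6

C = [2/9, 11/36, 1/3, 5/12, 11/18, 3/4, 1, 1]
j=0: u_0=1/96 ∈ [0, 2/9) → index 0
j=1: u_1=13/96 ∈ [0, 2/9) → index 0
j=2: u_2=25/96 ∈ [2/9, 11/36) → index 1
j=3: u_3=37/96 ∈ [1/3, 5/12) → index 3
j=4: u_4=49/96 ∈ [5/12, 11/18) → index 4
j=5: u_5=61/96 ∈ [11/18, 3/4) → index 5
j=6: u_6=73/96 ∈ [3/4, 1) → index 6
j=7: u_7=85/96 ∈ [3/4, 1) → index 6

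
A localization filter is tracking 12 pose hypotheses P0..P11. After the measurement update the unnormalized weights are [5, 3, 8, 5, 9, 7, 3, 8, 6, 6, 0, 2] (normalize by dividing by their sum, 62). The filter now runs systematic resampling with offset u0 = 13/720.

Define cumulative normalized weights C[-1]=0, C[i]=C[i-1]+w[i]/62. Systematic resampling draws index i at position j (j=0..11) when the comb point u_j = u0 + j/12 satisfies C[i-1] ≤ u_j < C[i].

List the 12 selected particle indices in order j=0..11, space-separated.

C = [5/62, 4/31, 8/31, 21/62, 15/31, 37/62, 20/31, 24/31, 27/31, 30/31, 30/31, 1]
j=0: u_0=13/720 ∈ [0, 5/62) → index 0
j=1: u_1=73/720 ∈ [5/62, 4/31) → index 1
j=2: u_2=133/720 ∈ [4/31, 8/31) → index 2
j=3: u_3=193/720 ∈ [8/31, 21/62) → index 3
j=4: u_4=253/720 ∈ [21/62, 15/31) → index 4
j=5: u_5=313/720 ∈ [21/62, 15/31) → index 4
j=6: u_6=373/720 ∈ [15/31, 37/62) → index 5
j=7: u_7=433/720 ∈ [37/62, 20/31) → index 6
j=8: u_8=493/720 ∈ [20/31, 24/31) → index 7
j=9: u_9=553/720 ∈ [20/31, 24/31) → index 7
j=10: u_10=613/720 ∈ [24/31, 27/31) → index 8
j=11: u_11=673/720 ∈ [27/31, 30/31) → index 9

0 1 2 3 4 4 5 6 7 7 8 9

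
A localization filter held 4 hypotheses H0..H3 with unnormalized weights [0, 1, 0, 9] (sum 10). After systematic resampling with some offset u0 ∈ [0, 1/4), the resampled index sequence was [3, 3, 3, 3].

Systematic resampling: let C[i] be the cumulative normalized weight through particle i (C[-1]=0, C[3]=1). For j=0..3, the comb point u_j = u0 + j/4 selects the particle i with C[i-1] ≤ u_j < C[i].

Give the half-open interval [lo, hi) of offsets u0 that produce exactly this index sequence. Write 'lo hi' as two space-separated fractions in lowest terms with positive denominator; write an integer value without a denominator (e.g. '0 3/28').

1/10 1/4

C = [0, 1/10, 1/10, 1]
j=0 picked index 3: u0 ∈ [1/10, 1)
j=1 picked index 3: u0 ∈ [-3/20, 3/4)
j=2 picked index 3: u0 ∈ [-2/5, 1/2)
j=3 picked index 3: u0 ∈ [-13/20, 1/4)
intersection: [1/10, 1/4)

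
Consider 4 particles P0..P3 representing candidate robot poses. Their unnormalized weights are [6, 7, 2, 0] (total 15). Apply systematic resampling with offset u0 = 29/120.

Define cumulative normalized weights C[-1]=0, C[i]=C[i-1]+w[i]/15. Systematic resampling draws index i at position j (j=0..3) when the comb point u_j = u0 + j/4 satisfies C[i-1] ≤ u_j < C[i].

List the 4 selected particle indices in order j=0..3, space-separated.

C = [2/5, 13/15, 1, 1]
j=0: u_0=29/120 ∈ [0, 2/5) → index 0
j=1: u_1=59/120 ∈ [2/5, 13/15) → index 1
j=2: u_2=89/120 ∈ [2/5, 13/15) → index 1
j=3: u_3=119/120 ∈ [13/15, 1) → index 2

0 1 1 2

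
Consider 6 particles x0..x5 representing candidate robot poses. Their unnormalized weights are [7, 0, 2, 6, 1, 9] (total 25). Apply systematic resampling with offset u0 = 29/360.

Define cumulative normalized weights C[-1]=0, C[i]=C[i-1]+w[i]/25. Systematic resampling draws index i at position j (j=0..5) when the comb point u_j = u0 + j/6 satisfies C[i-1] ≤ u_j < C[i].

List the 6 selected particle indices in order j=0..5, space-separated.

0 0 3 3 5 5

C = [7/25, 7/25, 9/25, 3/5, 16/25, 1]
j=0: u_0=29/360 ∈ [0, 7/25) → index 0
j=1: u_1=89/360 ∈ [0, 7/25) → index 0
j=2: u_2=149/360 ∈ [9/25, 3/5) → index 3
j=3: u_3=209/360 ∈ [9/25, 3/5) → index 3
j=4: u_4=269/360 ∈ [16/25, 1) → index 5
j=5: u_5=329/360 ∈ [16/25, 1) → index 5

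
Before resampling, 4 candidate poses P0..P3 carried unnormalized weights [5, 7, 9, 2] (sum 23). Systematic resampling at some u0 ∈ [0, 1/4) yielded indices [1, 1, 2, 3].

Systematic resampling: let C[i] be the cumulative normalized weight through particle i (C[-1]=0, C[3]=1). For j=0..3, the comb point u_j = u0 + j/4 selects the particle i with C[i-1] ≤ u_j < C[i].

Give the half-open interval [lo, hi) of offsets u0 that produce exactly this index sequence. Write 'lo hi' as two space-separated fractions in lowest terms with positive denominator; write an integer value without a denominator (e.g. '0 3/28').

5/23 1/4

C = [5/23, 12/23, 21/23, 1]
j=0 picked index 1: u0 ∈ [5/23, 12/23)
j=1 picked index 1: u0 ∈ [-3/92, 25/92)
j=2 picked index 2: u0 ∈ [1/46, 19/46)
j=3 picked index 3: u0 ∈ [15/92, 1/4)
intersection: [5/23, 1/4)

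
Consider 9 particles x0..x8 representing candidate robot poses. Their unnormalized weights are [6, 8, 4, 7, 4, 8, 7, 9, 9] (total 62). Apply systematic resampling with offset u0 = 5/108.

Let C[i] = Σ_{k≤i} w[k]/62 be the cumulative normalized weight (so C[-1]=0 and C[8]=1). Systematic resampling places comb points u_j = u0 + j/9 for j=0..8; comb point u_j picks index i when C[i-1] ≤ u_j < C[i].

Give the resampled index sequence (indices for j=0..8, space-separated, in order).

C = [3/31, 7/31, 9/31, 25/62, 29/62, 37/62, 22/31, 53/62, 1]
j=0: u_0=5/108 ∈ [0, 3/31) → index 0
j=1: u_1=17/108 ∈ [3/31, 7/31) → index 1
j=2: u_2=29/108 ∈ [7/31, 9/31) → index 2
j=3: u_3=41/108 ∈ [9/31, 25/62) → index 3
j=4: u_4=53/108 ∈ [29/62, 37/62) → index 5
j=5: u_5=65/108 ∈ [37/62, 22/31) → index 6
j=6: u_6=77/108 ∈ [22/31, 53/62) → index 7
j=7: u_7=89/108 ∈ [22/31, 53/62) → index 7
j=8: u_8=101/108 ∈ [53/62, 1) → index 8

0 1 2 3 5 6 7 7 8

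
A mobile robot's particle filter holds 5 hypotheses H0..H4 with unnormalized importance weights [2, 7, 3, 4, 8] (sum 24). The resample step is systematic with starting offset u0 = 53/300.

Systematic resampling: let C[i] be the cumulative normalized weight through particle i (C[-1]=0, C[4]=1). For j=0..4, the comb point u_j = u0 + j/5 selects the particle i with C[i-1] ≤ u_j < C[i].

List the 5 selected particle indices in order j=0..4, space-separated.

C = [1/12, 3/8, 1/2, 2/3, 1]
j=0: u_0=53/300 ∈ [1/12, 3/8) → index 1
j=1: u_1=113/300 ∈ [3/8, 1/2) → index 2
j=2: u_2=173/300 ∈ [1/2, 2/3) → index 3
j=3: u_3=233/300 ∈ [2/3, 1) → index 4
j=4: u_4=293/300 ∈ [2/3, 1) → index 4

1 2 3 4 4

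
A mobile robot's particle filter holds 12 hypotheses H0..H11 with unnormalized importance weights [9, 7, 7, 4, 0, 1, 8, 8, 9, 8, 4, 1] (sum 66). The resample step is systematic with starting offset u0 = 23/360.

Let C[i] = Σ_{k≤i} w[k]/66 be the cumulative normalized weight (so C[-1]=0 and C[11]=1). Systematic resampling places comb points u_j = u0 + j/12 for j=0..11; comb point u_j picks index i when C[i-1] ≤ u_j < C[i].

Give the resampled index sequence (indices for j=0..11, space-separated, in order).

C = [3/22, 8/33, 23/66, 9/22, 9/22, 14/33, 6/11, 2/3, 53/66, 61/66, 65/66, 1]
j=0: u_0=23/360 ∈ [0, 3/22) → index 0
j=1: u_1=53/360 ∈ [3/22, 8/33) → index 1
j=2: u_2=83/360 ∈ [3/22, 8/33) → index 1
j=3: u_3=113/360 ∈ [8/33, 23/66) → index 2
j=4: u_4=143/360 ∈ [23/66, 9/22) → index 3
j=5: u_5=173/360 ∈ [14/33, 6/11) → index 6
j=6: u_6=203/360 ∈ [6/11, 2/3) → index 7
j=7: u_7=233/360 ∈ [6/11, 2/3) → index 7
j=8: u_8=263/360 ∈ [2/3, 53/66) → index 8
j=9: u_9=293/360 ∈ [53/66, 61/66) → index 9
j=10: u_10=323/360 ∈ [53/66, 61/66) → index 9
j=11: u_11=353/360 ∈ [61/66, 65/66) → index 10

0 1 1 2 3 6 7 7 8 9 9 10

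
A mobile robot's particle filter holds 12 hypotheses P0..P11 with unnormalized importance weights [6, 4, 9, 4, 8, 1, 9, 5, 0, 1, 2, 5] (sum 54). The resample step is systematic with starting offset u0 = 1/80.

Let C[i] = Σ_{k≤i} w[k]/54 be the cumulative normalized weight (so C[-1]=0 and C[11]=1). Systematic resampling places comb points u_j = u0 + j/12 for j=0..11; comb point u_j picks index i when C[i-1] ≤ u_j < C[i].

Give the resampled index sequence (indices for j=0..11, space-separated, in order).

C = [1/9, 5/27, 19/54, 23/54, 31/54, 16/27, 41/54, 23/27, 23/27, 47/54, 49/54, 1]
j=0: u_0=1/80 ∈ [0, 1/9) → index 0
j=1: u_1=23/240 ∈ [0, 1/9) → index 0
j=2: u_2=43/240 ∈ [1/9, 5/27) → index 1
j=3: u_3=21/80 ∈ [5/27, 19/54) → index 2
j=4: u_4=83/240 ∈ [5/27, 19/54) → index 2
j=5: u_5=103/240 ∈ [23/54, 31/54) → index 4
j=6: u_6=41/80 ∈ [23/54, 31/54) → index 4
j=7: u_7=143/240 ∈ [16/27, 41/54) → index 6
j=8: u_8=163/240 ∈ [16/27, 41/54) → index 6
j=9: u_9=61/80 ∈ [41/54, 23/27) → index 7
j=10: u_10=203/240 ∈ [41/54, 23/27) → index 7
j=11: u_11=223/240 ∈ [49/54, 1) → index 11

0 0 1 2 2 4 4 6 6 7 7 11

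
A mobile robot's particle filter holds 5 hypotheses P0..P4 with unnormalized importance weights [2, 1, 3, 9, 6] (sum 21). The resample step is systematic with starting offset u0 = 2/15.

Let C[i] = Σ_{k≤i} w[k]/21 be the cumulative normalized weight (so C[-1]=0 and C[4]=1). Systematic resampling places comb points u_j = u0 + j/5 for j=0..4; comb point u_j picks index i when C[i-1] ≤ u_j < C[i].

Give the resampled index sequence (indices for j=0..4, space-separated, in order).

1 3 3 4 4

C = [2/21, 1/7, 2/7, 5/7, 1]
j=0: u_0=2/15 ∈ [2/21, 1/7) → index 1
j=1: u_1=1/3 ∈ [2/7, 5/7) → index 3
j=2: u_2=8/15 ∈ [2/7, 5/7) → index 3
j=3: u_3=11/15 ∈ [5/7, 1) → index 4
j=4: u_4=14/15 ∈ [5/7, 1) → index 4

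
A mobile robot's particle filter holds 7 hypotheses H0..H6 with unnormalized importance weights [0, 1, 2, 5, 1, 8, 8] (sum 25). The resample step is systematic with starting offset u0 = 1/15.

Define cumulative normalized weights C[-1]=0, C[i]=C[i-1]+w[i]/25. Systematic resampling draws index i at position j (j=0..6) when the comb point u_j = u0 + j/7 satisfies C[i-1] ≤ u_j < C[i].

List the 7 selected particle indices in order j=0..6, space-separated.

C = [0, 1/25, 3/25, 8/25, 9/25, 17/25, 1]
j=0: u_0=1/15 ∈ [1/25, 3/25) → index 2
j=1: u_1=22/105 ∈ [3/25, 8/25) → index 3
j=2: u_2=37/105 ∈ [8/25, 9/25) → index 4
j=3: u_3=52/105 ∈ [9/25, 17/25) → index 5
j=4: u_4=67/105 ∈ [9/25, 17/25) → index 5
j=5: u_5=82/105 ∈ [17/25, 1) → index 6
j=6: u_6=97/105 ∈ [17/25, 1) → index 6

2 3 4 5 5 6 6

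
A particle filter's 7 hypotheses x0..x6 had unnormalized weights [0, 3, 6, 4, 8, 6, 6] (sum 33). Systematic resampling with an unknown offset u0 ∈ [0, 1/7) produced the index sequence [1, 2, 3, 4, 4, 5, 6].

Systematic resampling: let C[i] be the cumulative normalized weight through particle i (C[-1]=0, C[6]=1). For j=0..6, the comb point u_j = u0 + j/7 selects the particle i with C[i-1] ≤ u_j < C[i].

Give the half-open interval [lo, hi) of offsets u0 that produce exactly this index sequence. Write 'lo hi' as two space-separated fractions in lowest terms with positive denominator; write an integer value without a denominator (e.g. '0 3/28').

0 5/77

C = [0, 1/11, 3/11, 13/33, 7/11, 9/11, 1]
j=0 picked index 1: u0 ∈ [0, 1/11)
j=1 picked index 2: u0 ∈ [-4/77, 10/77)
j=2 picked index 3: u0 ∈ [-1/77, 25/231)
j=3 picked index 4: u0 ∈ [-8/231, 16/77)
j=4 picked index 4: u0 ∈ [-41/231, 5/77)
j=5 picked index 5: u0 ∈ [-6/77, 8/77)
j=6 picked index 6: u0 ∈ [-3/77, 1/7)
intersection: [0, 5/77)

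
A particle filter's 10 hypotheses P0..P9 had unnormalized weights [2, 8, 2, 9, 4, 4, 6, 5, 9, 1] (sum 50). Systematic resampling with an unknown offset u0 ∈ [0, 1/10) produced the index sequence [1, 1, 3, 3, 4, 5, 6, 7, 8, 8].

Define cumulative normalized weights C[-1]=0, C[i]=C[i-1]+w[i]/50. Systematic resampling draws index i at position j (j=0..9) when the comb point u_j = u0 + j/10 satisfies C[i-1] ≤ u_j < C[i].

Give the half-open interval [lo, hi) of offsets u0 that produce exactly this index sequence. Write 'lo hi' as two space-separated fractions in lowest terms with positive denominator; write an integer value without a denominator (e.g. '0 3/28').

C = [1/25, 1/5, 6/25, 21/50, 1/2, 29/50, 7/10, 4/5, 49/50, 1]
j=0 picked index 1: u0 ∈ [1/25, 1/5)
j=1 picked index 1: u0 ∈ [-3/50, 1/10)
j=2 picked index 3: u0 ∈ [1/25, 11/50)
j=3 picked index 3: u0 ∈ [-3/50, 3/25)
j=4 picked index 4: u0 ∈ [1/50, 1/10)
j=5 picked index 5: u0 ∈ [0, 2/25)
j=6 picked index 6: u0 ∈ [-1/50, 1/10)
j=7 picked index 7: u0 ∈ [0, 1/10)
j=8 picked index 8: u0 ∈ [0, 9/50)
j=9 picked index 8: u0 ∈ [-1/10, 2/25)
intersection: [1/25, 2/25)

1/25 2/25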